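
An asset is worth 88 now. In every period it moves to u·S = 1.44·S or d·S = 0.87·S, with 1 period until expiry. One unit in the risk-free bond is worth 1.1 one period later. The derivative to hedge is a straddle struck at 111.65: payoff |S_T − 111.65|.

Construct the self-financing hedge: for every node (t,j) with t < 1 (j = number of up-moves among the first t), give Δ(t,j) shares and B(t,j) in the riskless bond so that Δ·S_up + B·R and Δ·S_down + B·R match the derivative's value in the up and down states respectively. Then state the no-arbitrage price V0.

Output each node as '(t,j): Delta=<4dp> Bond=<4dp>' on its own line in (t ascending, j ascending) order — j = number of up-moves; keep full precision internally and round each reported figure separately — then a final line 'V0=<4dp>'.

Risk-neutral probability p* = (R−d)/(u−d) = (1.1−0.87)/(1.44−0.87) = 0.4035.
Payoff layer (t=1): V(1,0)=35.0900, V(1,1)=15.0700
Node (0,0) S=88.0000: V=(p*·15.0700+(1−p*)·35.0900)/1.1=24.5561; Δ=(15.0700−35.0900)/(126.7200−76.5600)=-0.3991; B=V−Δ·S=59.6789
Root portfolio cost Δ·88+B reproduces V0=24.5561.

(0,0): Delta=-0.3991 Bond=59.6789
V0=24.5561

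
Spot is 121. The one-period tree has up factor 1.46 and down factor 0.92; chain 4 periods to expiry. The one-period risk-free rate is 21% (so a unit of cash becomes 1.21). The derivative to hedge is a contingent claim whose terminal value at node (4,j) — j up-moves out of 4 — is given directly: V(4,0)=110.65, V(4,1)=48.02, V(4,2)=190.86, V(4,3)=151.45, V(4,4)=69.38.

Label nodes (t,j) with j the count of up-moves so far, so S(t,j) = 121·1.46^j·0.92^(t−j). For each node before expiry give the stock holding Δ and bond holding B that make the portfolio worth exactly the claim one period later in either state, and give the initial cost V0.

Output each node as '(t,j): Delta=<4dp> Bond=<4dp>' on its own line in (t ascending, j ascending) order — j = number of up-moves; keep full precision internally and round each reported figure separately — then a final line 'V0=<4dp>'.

Under the risk-neutral measure, an up-move has probability p* = (R−d)/(u−d) = 0.5370 and values discount at R = 1.21.
At expiry t=4: V(4,0)=110.6500, V(4,1)=48.0200, V(4,2)=190.8600, V(4,3)=151.4500, V(4,4)=69.3800
  t=3,j=0: stock 94.2212 → up 137.5630 (V=48.0200), down 86.6835 (V=110.6500). Price 63.6491; hedge Δ=-1.2309, bond B=179.6305.
  t=3,j=1: stock 149.5250 → up 218.3065 (V=190.8600), down 137.5630 (V=48.0200). Price 103.0830; hedge Δ=1.7691, bond B=-161.4356.
  t=3,j=2: stock 237.2897 → up 346.4430 (V=151.4500), down 218.3065 (V=190.8600). Price 140.2441; hedge Δ=-0.3076, bond B=213.2256.
  t=3,j=3: stock 376.5685 → up 549.7899 (V=69.3800), down 346.4430 (V=151.4500). Price 88.7400; hedge Δ=-0.4036, bond B=240.7215.
  t=2,j=0: stock 102.4144 → up 149.5250 (V=103.0830), down 94.2212 (V=63.6491). Price 70.1046; hedge Δ=0.7130, bond B=-2.9211.
  t=2,j=1: stock 162.5272 → up 237.2897 (V=140.2441), down 149.5250 (V=103.0830). Price 101.6858; hedge Δ=0.4234, bond B=32.8689.
  t=2,j=2: stock 257.9236 → up 376.5685 (V=88.7400), down 237.2897 (V=140.2441). Price 93.0450; hedge Δ=-0.3698, bond B=188.4230.
  t=1,j=0: stock 111.3200 → up 162.5272 (V=101.6858), down 102.4144 (V=70.1046). Price 71.9544; hedge Δ=0.5254, bond B=13.4706.
  t=1,j=1: stock 176.6600 → up 257.9236 (V=93.0450), down 162.5272 (V=101.6858). Price 80.2028; hedge Δ=-0.0906, bond B=96.2043.
  t=0,j=0: stock 121.0000 → up 176.6600 (V=80.2028), down 111.3200 (V=71.9544). Price 63.1274; hedge Δ=0.1262, bond B=47.8526.
Root portfolio cost Δ·121+B reproduces V0=63.1274.

(0,0): Delta=0.1262 Bond=47.8526
(1,0): Delta=0.5254 Bond=13.4706
(1,1): Delta=-0.0906 Bond=96.2043
(2,0): Delta=0.7130 Bond=-2.9211
(2,1): Delta=0.4234 Bond=32.8689
(2,2): Delta=-0.3698 Bond=188.4230
(3,0): Delta=-1.2309 Bond=179.6305
(3,1): Delta=1.7691 Bond=-161.4356
(3,2): Delta=-0.3076 Bond=213.2256
(3,3): Delta=-0.4036 Bond=240.7215
V0=63.1274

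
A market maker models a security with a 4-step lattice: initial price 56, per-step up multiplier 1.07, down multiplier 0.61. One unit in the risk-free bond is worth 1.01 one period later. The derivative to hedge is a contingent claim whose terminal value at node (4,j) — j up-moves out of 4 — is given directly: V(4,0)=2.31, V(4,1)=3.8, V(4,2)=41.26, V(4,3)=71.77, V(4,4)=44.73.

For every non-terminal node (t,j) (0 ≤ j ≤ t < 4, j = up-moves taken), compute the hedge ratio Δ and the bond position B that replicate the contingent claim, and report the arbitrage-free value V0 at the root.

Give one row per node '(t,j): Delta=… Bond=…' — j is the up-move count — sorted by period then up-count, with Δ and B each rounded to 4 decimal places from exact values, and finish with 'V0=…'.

(0,0): Delta=-0.2670 Bond=66.2773
(1,0): Delta=1.9709 Bond=-9.5070
(1,1): Delta=-0.4584 Bond=78.4072
(2,0): Delta=3.3847 Bond=-39.0627
(2,1): Delta=1.8500 Bond=-5.1829
(2,2): Delta=-0.6558 Bond=91.8474
(3,0): Delta=0.2548 Bond=0.3308
(3,1): Delta=3.6524 Bond=-45.4210
(3,2): Delta=1.6959 Bond=0.7932
(3,3): Delta=-0.8569 Bond=106.5618
V0=51.3260

Risk-neutral probability p* = (R−d)/(u−d) = (1.01−0.61)/(1.07−0.61) = 0.8696.
Payoff layer (t=4): V(4,0)=2.3100, V(4,1)=3.8000, V(4,2)=41.2600, V(4,3)=71.7700, V(4,4)=44.7300
  t=3,j=0: stock 12.7109 → up 13.6007 (V=3.8000), down 7.7537 (V=2.3100). Price 3.5700; hedge Δ=0.2548, bond B=0.3308.
  t=3,j=1: stock 22.2962 → up 23.8570 (V=41.2600), down 13.6007 (V=3.8000). Price 36.0138; hedge Δ=3.6524, bond B=-45.4210.
  t=3,j=2: stock 39.1098 → up 41.8475 (V=71.7700), down 23.8570 (V=41.2600). Price 67.1192; hedge Δ=1.6959, bond B=0.7932.
  t=3,j=3: stock 68.6024 → up 73.4046 (V=44.7300), down 41.8475 (V=71.7700). Price 47.7792; hedge Δ=-0.8569, bond B=106.5618.
  t=2,j=0: stock 20.8376 → up 22.2962 (V=36.0138), down 12.7109 (V=3.5700). Price 31.4673; hedge Δ=3.3847, bond B=-39.0627.
  t=2,j=1: stock 36.5512 → up 39.1098 (V=67.1192), down 22.2962 (V=36.0138). Price 62.4376; hedge Δ=1.8500, bond B=-5.1829.
  t=2,j=2: stock 64.1144 → up 68.6024 (V=47.7792), down 39.1098 (V=67.1192). Price 49.8037; hedge Δ=-0.6558, bond B=91.8474.
  t=1,j=0: stock 34.1600 → up 36.5512 (V=62.4376), down 20.8376 (V=31.4673). Price 57.8198; hedge Δ=1.9709, bond B=-9.5070.
  t=1,j=1: stock 59.9200 → up 64.1144 (V=49.8037), down 36.5512 (V=62.4376). Price 50.9422; hedge Δ=-0.4584, bond B=78.4072.
  t=0,j=0: stock 56.0000 → up 59.9200 (V=50.9422), down 34.1600 (V=57.8198). Price 51.3260; hedge Δ=-0.2670, bond B=66.2773.
Each (Δ,B) replicates both successor values, so the strategy is self-financing and V0 is arbitrage-free.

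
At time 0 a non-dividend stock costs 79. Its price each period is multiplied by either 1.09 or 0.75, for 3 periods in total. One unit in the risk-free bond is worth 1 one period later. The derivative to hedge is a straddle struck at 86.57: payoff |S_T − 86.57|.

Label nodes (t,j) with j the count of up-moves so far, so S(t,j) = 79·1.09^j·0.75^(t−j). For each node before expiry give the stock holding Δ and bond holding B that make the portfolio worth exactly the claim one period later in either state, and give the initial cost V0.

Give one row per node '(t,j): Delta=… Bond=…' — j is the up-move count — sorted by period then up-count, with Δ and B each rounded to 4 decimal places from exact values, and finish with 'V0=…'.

Risk-neutral probability p* = (R−d)/(u−d) = (1−0.75)/(1.09−0.75) = 0.7353.
Terminal payoffs: V(3,0)=53.2419, V(3,1)=38.1331, V(3,2)=16.1751, V(3,3)=15.7373
Node (2,0) S=44.4375: V=(p*·38.1331+(1−p*)·53.2419)/1=42.1325; Δ=(38.1331−53.2419)/(48.4369−33.3281)=-1.0000; B=V−Δ·S=86.5700
Node (2,1) S=64.5825: V=(p*·16.1751+(1−p*)·38.1331)/1=21.9875; Δ=(16.1751−38.1331)/(70.3949−48.4369)=-1.0000; B=V−Δ·S=86.5700
Node (2,2) S=93.8599: V=(p*·15.7373+(1−p*)·16.1751)/1=15.8532; Δ=(15.7373−16.1751)/(102.3073−70.3949)=-0.0137; B=V−Δ·S=17.1408
Node (1,0) S=59.2500: V=(p*·21.9875+(1−p*)·42.1325)/1=27.3200; Δ=(21.9875−42.1325)/(64.5825−44.4375)=-1.0000; B=V−Δ·S=86.5700
Node (1,1) S=86.1100: V=(p*·15.8532+(1−p*)·21.9875)/1=17.4770; Δ=(15.8532−21.9875)/(93.8599−64.5825)=-0.2095; B=V−Δ·S=35.5191
Node (0,0) S=79.0000: V=(p*·17.4770+(1−p*)·27.3200)/1=20.0825; Δ=(17.4770−27.3200)/(86.1100−59.2500)=-0.3665; B=V−Δ·S=49.0326
Self-financing check: at every node Δ·S+B equals the discounted successor values.

(0,0): Delta=-0.3665 Bond=49.0326
(1,0): Delta=-1.0000 Bond=86.5700
(1,1): Delta=-0.2095 Bond=35.5191
(2,0): Delta=-1.0000 Bond=86.5700
(2,1): Delta=-1.0000 Bond=86.5700
(2,2): Delta=-0.0137 Bond=17.1408
V0=20.0825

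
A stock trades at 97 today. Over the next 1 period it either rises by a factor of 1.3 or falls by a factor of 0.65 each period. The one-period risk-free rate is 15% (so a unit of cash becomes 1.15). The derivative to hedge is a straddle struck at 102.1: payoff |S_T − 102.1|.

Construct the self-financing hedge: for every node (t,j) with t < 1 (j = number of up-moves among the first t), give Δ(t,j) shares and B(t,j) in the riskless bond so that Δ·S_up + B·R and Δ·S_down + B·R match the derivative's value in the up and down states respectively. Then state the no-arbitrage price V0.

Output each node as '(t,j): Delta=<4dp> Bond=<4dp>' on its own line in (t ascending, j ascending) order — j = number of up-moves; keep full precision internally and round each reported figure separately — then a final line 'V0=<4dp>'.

(0,0): Delta=-0.2387 Bond=47.0435
V0=23.8896

No-arbitrage ⇒ martingale measure with p* = (R−d)/(u−d) = 0.7692.
Terminal values V(1,·): V(1,0)=39.0500, V(1,1)=24.0000
Node (0,0) S=97.0000: V=(p*·24.0000+(1−p*)·39.0500)/1.15=23.8896; Δ=(24.0000−39.0500)/(126.1000−63.0500)=-0.2387; B=V−Δ·S=47.0435
Each (Δ,B) replicates both successor values, so the strategy is self-financing and V0 is arbitrage-free.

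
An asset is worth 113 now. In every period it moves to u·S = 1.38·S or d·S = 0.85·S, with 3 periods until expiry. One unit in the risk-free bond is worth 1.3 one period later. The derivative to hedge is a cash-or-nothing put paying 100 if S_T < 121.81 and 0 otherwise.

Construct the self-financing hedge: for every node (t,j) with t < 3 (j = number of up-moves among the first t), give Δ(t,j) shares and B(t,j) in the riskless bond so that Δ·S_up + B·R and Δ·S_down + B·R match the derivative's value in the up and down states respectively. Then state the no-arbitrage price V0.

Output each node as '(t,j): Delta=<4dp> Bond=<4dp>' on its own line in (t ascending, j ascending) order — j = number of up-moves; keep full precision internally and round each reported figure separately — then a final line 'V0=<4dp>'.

(0,0): Delta=-0.2532 Bond=31.4147
(1,0): Delta=-1.2830 Bond=139.7452
(1,1): Delta=-0.1405 Bond=23.2558
(2,0): Delta=0.0000 Bond=76.9231
(2,1): Delta=-1.4235 Bond=200.2903
(2,2): Delta=0.0000 Bond=0.0000
V0=2.7981

Since d<R<u, set p* = (R−d)/(u−d) = 0.8491; price each node as the discounted p*-expectation of its children.
At expiry t=3: V(3,0)=100.0000, V(3,1)=100.0000, V(3,2)=0.0000, V(3,3)=0.0000
  t=2,j=0: stock 81.6425 → up 112.6666 (V=100.0000), down 69.3961 (V=100.0000). Price 76.9231; hedge Δ=0.0000, bond B=76.9231.
  t=2,j=1: stock 132.5490 → up 182.9176 (V=0.0000), down 112.6667 (V=100.0000). Price 11.6110; hedge Δ=-1.4235, bond B=200.2903.
  t=2,j=2: stock 215.1972 → up 296.9721 (V=0.0000), down 182.9176 (V=0.0000). Price 0.0000; hedge Δ=0.0000, bond B=0.0000.
  t=1,j=0: stock 96.0500 → up 132.5490 (V=11.6110), down 81.6425 (V=76.9231). Price 16.5150; hedge Δ=-1.2830, bond B=139.7452.
  t=1,j=1: stock 155.9400 → up 215.1972 (V=0.0000), down 132.5490 (V=11.6110). Price 1.3482; hedge Δ=-0.1405, bond B=23.2558.
  t=0,j=0: stock 113.0000 → up 155.9400 (V=1.3482), down 96.0500 (V=16.5150). Price 2.7981; hedge Δ=-0.2532, bond B=31.4147.
The time-0 hedge costs 2.7981, which is the no-arbitrage price.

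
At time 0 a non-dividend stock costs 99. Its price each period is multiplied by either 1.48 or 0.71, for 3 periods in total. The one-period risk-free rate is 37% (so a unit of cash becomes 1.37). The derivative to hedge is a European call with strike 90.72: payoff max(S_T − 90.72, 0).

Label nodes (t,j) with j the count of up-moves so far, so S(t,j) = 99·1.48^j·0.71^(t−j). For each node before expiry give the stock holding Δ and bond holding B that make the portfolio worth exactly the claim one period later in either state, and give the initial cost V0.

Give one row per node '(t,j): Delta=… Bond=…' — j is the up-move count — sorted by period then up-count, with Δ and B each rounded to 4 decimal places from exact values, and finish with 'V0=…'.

(0,0): Delta=0.9657 Bond=-31.4748
(1,0): Delta=0.7311 Bond=-26.6314
(1,1): Delta=0.9844 Bond=-45.8686
(2,0): Delta=0.0000 Bond=0.0000
(2,1): Delta=0.7895 Bond=-42.5658
(2,2): Delta=1.0000 Bond=-66.2190
V0=64.1257

Risk-neutral probability p* = (R−d)/(u−d) = (1.37−0.71)/(1.48−0.71) = 0.8571.
Terminal payoffs: V(3,0)=0.0000, V(3,1)=0.0000, V(3,2)=63.2432, V(3,3)=230.2174
(2,0): S=49.9059. Δ = (V_up−V_dn)/(S_up−S_dn) = (0.0000−0.0000)/(73.8607−35.4332) = 0.0000. V = [p*·0.0000 + (1−p*)·0.0000]/1.37 = 0.0000. B = V − Δ·S = 0.0000.
(2,1): S=104.0292. Δ = (V_up−V_dn)/(S_up−S_dn) = (63.2432−0.0000)/(153.9632−73.8607) = 0.7895. V = [p*·63.2432 + (1−p*)·0.0000]/1.37 = 39.5682. B = V − Δ·S = -42.5658.
(2,2): S=216.8496. Δ = (V_up−V_dn)/(S_up−S_dn) = (230.2174−63.2432)/(320.9374−153.9632) = 1.0000. V = [p*·230.2174 + (1−p*)·63.2432]/1.37 = 150.6306. B = V − Δ·S = -66.2190.
(1,0): S=70.2900. Δ = (V_up−V_dn)/(S_up−S_dn) = (39.5682−0.0000)/(104.0292−49.9059) = 0.7311. V = [p*·39.5682 + (1−p*)·0.0000]/1.37 = 24.7559. B = V − Δ·S = -26.6314.
(1,1): S=146.5200. Δ = (V_up−V_dn)/(S_up−S_dn) = (150.6306−39.5682)/(216.8496−104.0292) = 0.9844. V = [p*·150.6306 + (1−p*)·39.5682]/1.37 = 98.3683. B = V − Δ·S = -45.8686.
(0,0): S=99.0000. Δ = (V_up−V_dn)/(S_up−S_dn) = (98.3683−24.7559)/(146.5200−70.2900) = 0.9657. V = [p*·98.3683 + (1−p*)·24.7559]/1.37 = 64.1257. B = V − Δ·S = -31.4748.
Each (Δ,B) replicates both successor values, so the strategy is self-financing and V0 is arbitrage-free.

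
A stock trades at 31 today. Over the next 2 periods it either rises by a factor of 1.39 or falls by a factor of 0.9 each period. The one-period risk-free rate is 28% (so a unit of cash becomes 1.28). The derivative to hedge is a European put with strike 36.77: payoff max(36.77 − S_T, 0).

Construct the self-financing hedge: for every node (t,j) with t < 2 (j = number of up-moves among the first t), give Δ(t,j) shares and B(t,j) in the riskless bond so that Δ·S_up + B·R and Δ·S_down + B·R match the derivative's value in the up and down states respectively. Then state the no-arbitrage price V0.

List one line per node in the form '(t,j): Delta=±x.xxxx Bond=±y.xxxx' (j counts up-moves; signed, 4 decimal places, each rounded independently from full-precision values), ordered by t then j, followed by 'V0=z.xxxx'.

Since d<R<u, set p* = (R−d)/(u−d) = 0.7755; price each node as the discounted p*-expectation of its children.
Terminal values V(2,·): V(2,0)=11.6600, V(2,1)=0.0000, V(2,2)=0.0000
  t=1,j=0: stock 27.9000 → up 38.7810 (V=0.0000), down 25.1100 (V=11.6600). Price 2.0450; hedge Δ=-0.8529, bond B=25.8409.
  t=1,j=1: stock 43.0900 → up 59.8951 (V=0.0000), down 38.7810 (V=0.0000). Price 0.0000; hedge Δ=0.0000, bond B=0.0000.
  t=0,j=0: stock 31.0000 → up 43.0900 (V=0.0000), down 27.9000 (V=2.0450). Price 0.3587; hedge Δ=-0.1346, bond B=4.5320.
Check: Δ(0,0)·S0 + B(0,0) = 0.3587 = V0.

(0,0): Delta=-0.1346 Bond=4.5320
(1,0): Delta=-0.8529 Bond=25.8409
(1,1): Delta=0.0000 Bond=0.0000
V0=0.3587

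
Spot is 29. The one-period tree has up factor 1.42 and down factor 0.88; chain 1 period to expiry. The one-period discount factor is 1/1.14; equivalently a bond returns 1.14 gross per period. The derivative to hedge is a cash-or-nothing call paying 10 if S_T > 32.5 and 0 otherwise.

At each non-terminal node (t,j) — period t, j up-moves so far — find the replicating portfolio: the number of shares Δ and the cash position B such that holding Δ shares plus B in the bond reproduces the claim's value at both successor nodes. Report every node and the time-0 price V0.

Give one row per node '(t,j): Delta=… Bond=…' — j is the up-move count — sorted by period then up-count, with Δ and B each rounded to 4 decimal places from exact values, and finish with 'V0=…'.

(0,0): Delta=0.6386 Bond=-14.2950
V0=4.2235

Since d<R<u, set p* = (R−d)/(u−d) = 0.4815; price each node as the discounted p*-expectation of its children.
Terminal payoffs: V(1,0)=0.0000, V(1,1)=10.0000
(0,0): S=29.0000. Δ = (V_up−V_dn)/(S_up−S_dn) = (10.0000−0.0000)/(41.1800−25.5200) = 0.6386. V = [p*·10.0000 + (1−p*)·0.0000]/1.14 = 4.2235. B = V − Δ·S = -14.2950.
Check: Δ(0,0)·S0 + B(0,0) = 4.2235 = V0.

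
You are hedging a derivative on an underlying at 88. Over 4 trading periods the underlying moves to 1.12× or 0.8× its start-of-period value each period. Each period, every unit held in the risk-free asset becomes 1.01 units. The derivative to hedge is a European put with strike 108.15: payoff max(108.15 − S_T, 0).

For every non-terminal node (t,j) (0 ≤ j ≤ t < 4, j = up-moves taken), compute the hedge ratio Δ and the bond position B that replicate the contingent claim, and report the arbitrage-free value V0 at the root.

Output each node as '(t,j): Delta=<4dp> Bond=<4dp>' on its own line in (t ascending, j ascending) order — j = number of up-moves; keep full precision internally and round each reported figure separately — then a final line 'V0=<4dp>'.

(0,0): Delta=-0.7047 Bond=83.3433
(1,0): Delta=-1.0000 Bond=104.9693
(1,1): Delta=-0.5941 Bond=73.2854
(2,0): Delta=-1.0000 Bond=106.0190
(2,1): Delta=-1.0000 Bond=106.0190
(2,2): Delta=-0.4423 Bond=57.2559
(3,0): Delta=-1.0000 Bond=107.0792
(3,1): Delta=-1.0000 Bond=107.0792
(3,2): Delta=-1.0000 Bond=107.0792
(3,3): Delta=-0.2336 Bond=32.0304
V0=21.3340

No-arbitrage ⇒ martingale measure with p* = (R−d)/(u−d) = 0.6562.
At expiry t=4: V(4,0)=72.1052, V(4,1)=57.6873, V(4,2)=37.5022, V(4,3)=9.2431, V(4,4)=0.0000
(3,0): S=45.0560. Δ = (V_up−V_dn)/(S_up−S_dn) = (57.6873−72.1052)/(50.4627−36.0448) = -1.0000. V = [p*·57.6873 + (1−p*)·72.1052]/1.01 = 62.0232. B = V − Δ·S = 107.0792.
(3,1): S=63.0784. Δ = (V_up−V_dn)/(S_up−S_dn) = (37.5022−57.6873)/(70.6478−50.4627) = -1.0000. V = [p*·37.5022 + (1−p*)·57.6873]/1.01 = 44.0008. B = V − Δ·S = 107.0792.
(3,2): S=88.3098. Δ = (V_up−V_dn)/(S_up−S_dn) = (9.2431−37.5022)/(98.9069−70.6478) = -1.0000. V = [p*·9.2431 + (1−p*)·37.5022]/1.01 = 18.7694. B = V − Δ·S = 107.0792.
(3,3): S=123.6337. Δ = (V_up−V_dn)/(S_up−S_dn) = (0.0000−9.2431)/(138.4697−98.9069) = -0.2336. V = [p*·0.0000 + (1−p*)·9.2431]/1.01 = 3.1458. B = V − Δ·S = 32.0304.
(2,0): S=56.3200. Δ = (V_up−V_dn)/(S_up−S_dn) = (44.0008−62.0232)/(63.0784−45.0560) = -1.0000. V = [p*·44.0008 + (1−p*)·62.0232]/1.01 = 49.6990. B = V − Δ·S = 106.0190.
(2,1): S=78.8480. Δ = (V_up−V_dn)/(S_up−S_dn) = (18.7694−44.0008)/(88.3098−63.0784) = -1.0000. V = [p*·18.7694 + (1−p*)·44.0008]/1.01 = 27.1710. B = V − Δ·S = 106.0190.
(2,2): S=110.3872. Δ = (V_up−V_dn)/(S_up−S_dn) = (3.1458−18.7694)/(123.6337−88.3098) = -0.4423. V = [p*·3.1458 + (1−p*)·18.7694]/1.01 = 8.4321. B = V − Δ·S = 57.2559.
(1,0): S=70.4000. Δ = (V_up−V_dn)/(S_up−S_dn) = (27.1710−49.6990)/(78.8480−56.3200) = -1.0000. V = [p*·27.1710 + (1−p*)·49.6990]/1.01 = 34.5693. B = V − Δ·S = 104.9693.
(1,1): S=98.5600. Δ = (V_up−V_dn)/(S_up−S_dn) = (8.4321−27.1710)/(110.3872−78.8480) = -0.5941. V = [p*·8.4321 + (1−p*)·27.1710]/1.01 = 14.7264. B = V − Δ·S = 73.2854.
(0,0): S=88.0000. Δ = (V_up−V_dn)/(S_up−S_dn) = (14.7264−34.5693)/(98.5600−70.4000) = -0.7047. V = [p*·14.7264 + (1−p*)·34.5693]/1.01 = 21.3340. B = V − Δ·S = 83.3433.
Each (Δ,B) replicates both successor values, so the strategy is self-financing and V0 is arbitrage-free.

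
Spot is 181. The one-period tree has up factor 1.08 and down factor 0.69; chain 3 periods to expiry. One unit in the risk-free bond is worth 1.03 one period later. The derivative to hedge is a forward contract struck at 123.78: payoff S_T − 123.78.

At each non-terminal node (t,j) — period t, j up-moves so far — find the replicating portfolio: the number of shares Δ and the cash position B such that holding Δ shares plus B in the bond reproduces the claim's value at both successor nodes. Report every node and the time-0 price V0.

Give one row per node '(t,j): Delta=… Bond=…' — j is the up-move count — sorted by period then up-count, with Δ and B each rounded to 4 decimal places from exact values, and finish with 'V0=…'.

Under the risk-neutral measure, an up-move has probability p* = (R−d)/(u−d) = 0.8718 and values discount at R = 1.03.
Terminal payoffs: V(3,0)=-64.3199, V(3,1)=-30.7120, V(3,2)=21.8917, V(3,3)=104.2279
Node (2,0) S=86.1741: V=(p*·-30.7120+(1−p*)·-64.3199)/1.03=-34.0007; Δ=(-30.7120−-64.3199)/(93.0680−59.4601)=1.0000; B=V−Δ·S=-120.1748
Node (2,1) S=134.8812: V=(p*·21.8917+(1−p*)·-30.7120)/1.03=14.7064; Δ=(21.8917−-30.7120)/(145.6717−93.0680)=1.0000; B=V−Δ·S=-120.1748
Node (2,2) S=211.1184: V=(p*·104.2279+(1−p*)·21.8917)/1.03=90.9436; Δ=(104.2279−21.8917)/(228.0079−145.6717)=1.0000; B=V−Δ·S=-120.1748
Node (1,0) S=124.8900: V=(p*·14.7064+(1−p*)·-34.0007)/1.03=8.2155; Δ=(14.7064−-34.0007)/(134.8812−86.1741)=1.0000; B=V−Δ·S=-116.6745
Node (1,1) S=195.4800: V=(p*·90.9436+(1−p*)·14.7064)/1.03=78.8055; Δ=(90.9436−14.7064)/(211.1184−134.8812)=1.0000; B=V−Δ·S=-116.6745
Node (0,0) S=181.0000: V=(p*·78.8055+(1−p*)·8.2155)/1.03=67.7238; Δ=(78.8055−8.2155)/(195.4800−124.8900)=1.0000; B=V−Δ·S=-113.2762
Check: Δ(0,0)·S0 + B(0,0) = 67.7238 = V0.

(0,0): Delta=1.0000 Bond=-113.2762
(1,0): Delta=1.0000 Bond=-116.6745
(1,1): Delta=1.0000 Bond=-116.6745
(2,0): Delta=1.0000 Bond=-120.1748
(2,1): Delta=1.0000 Bond=-120.1748
(2,2): Delta=1.0000 Bond=-120.1748
V0=67.7238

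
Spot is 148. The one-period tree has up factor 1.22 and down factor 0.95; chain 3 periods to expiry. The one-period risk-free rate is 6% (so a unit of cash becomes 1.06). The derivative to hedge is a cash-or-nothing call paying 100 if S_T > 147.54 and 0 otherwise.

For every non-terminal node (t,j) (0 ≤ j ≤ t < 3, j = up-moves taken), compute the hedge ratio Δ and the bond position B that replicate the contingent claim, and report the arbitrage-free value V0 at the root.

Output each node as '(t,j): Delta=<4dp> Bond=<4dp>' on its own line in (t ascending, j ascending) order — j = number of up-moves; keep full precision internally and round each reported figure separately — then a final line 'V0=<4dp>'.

Under the risk-neutral measure, an up-move has probability p* = (R−d)/(u−d) = 0.4074 and values discount at R = 1.06.
At expiry t=3: V(3,0)=0.0000, V(3,1)=100.0000, V(3,2)=100.0000, V(3,3)=100.0000
Node (2,0) S=133.5700: V=(p*·100.0000+(1−p*)·0.0000)/1.06=38.4347; Δ=(100.0000−0.0000)/(162.9554−126.8915)=2.7729; B=V−Δ·S=-331.9357
Node (2,1) S=171.5320: V=(p*·100.0000+(1−p*)·100.0000)/1.06=94.3396; Δ=(100.0000−100.0000)/(209.2690−162.9554)=0.0000; B=V−Δ·S=94.3396
Node (2,2) S=220.2832: V=(p*·100.0000+(1−p*)·100.0000)/1.06=94.3396; Δ=(100.0000−100.0000)/(268.7455−209.2690)=0.0000; B=V−Δ·S=94.3396
Node (1,0) S=140.6000: V=(p*·94.3396+(1−p*)·38.4347)/1.06=57.7460; Δ=(94.3396−38.4347)/(171.5320−133.5700)=1.4727; B=V−Δ·S=-149.3094
Node (1,1) S=180.5600: V=(p*·94.3396+(1−p*)·94.3396)/1.06=88.9996; Δ=(94.3396−94.3396)/(220.2832−171.5320)=0.0000; B=V−Δ·S=88.9996
Node (0,0) S=148.0000: V=(p*·88.9996+(1−p*)·57.7460)/1.06=66.4896; Δ=(88.9996−57.7460)/(180.5600−140.6000)=0.7821; B=V−Δ·S=-49.2647
Check: Δ(0,0)·S0 + B(0,0) = 66.4896 = V0.

(0,0): Delta=0.7821 Bond=-49.2647
(1,0): Delta=1.4727 Bond=-149.3094
(1,1): Delta=0.0000 Bond=88.9996
(2,0): Delta=2.7729 Bond=-331.9357
(2,1): Delta=0.0000 Bond=94.3396
(2,2): Delta=0.0000 Bond=94.3396
V0=66.4896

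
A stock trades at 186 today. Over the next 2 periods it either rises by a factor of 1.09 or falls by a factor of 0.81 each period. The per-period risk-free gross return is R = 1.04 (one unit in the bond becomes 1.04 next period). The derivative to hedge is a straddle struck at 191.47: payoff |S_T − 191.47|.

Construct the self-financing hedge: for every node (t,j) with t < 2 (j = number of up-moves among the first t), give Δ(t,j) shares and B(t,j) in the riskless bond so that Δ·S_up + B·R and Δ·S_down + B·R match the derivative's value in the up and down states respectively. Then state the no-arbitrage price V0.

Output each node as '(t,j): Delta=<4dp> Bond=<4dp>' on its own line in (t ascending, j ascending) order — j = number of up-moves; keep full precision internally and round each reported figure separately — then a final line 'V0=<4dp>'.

(0,0): Delta=-0.1047 Bond=47.3288
(1,0): Delta=-1.0000 Bond=184.1058
(1,1): Delta=0.0399 Bond=19.8994
V0=27.8520

No-arbitrage ⇒ martingale measure with p* = (R−d)/(u−d) = 0.8214.
Payoff layer (t=2): V(2,0)=69.4354, V(2,1)=27.2506, V(2,2)=29.5166
Node (1,0) S=150.6600: V=(p*·27.2506+(1−p*)·69.4354)/1.04=33.4458; Δ=(27.2506−69.4354)/(164.2194−122.0346)=-1.0000; B=V−Δ·S=184.1058
Node (1,1) S=202.7400: V=(p*·29.5166+(1−p*)·27.2506)/1.04=27.9923; Δ=(29.5166−27.2506)/(220.9866−164.2194)=0.0399; B=V−Δ·S=19.8994
Node (0,0) S=186.0000: V=(p*·27.9923+(1−p*)·33.4458)/1.04=27.8520; Δ=(27.9923−33.4458)/(202.7400−150.6600)=-0.1047; B=V−Δ·S=47.3288
Check: Δ(0,0)·S0 + B(0,0) = 27.8520 = V0.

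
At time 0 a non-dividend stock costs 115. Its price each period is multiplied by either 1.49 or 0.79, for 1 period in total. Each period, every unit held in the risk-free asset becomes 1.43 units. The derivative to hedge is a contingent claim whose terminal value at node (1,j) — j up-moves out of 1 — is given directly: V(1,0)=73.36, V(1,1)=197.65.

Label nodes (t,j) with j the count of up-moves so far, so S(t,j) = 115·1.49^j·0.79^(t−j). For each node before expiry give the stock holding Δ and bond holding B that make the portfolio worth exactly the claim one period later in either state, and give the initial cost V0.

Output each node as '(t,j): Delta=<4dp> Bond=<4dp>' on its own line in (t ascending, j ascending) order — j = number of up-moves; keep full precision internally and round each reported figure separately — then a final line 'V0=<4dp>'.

(0,0): Delta=1.5440 Bond=-46.7903
V0=130.7668

Under the risk-neutral measure, an up-move has probability p* = (R−d)/(u−d) = 0.9143 and values discount at R = 1.43.
Terminal values V(1,·): V(1,0)=73.3600, V(1,1)=197.6500
(0,0): S=115.0000. Δ = (V_up−V_dn)/(S_up−S_dn) = (197.6500−73.3600)/(171.3500−90.8500) = 1.5440. V = [p*·197.6500 + (1−p*)·73.3600]/1.43 = 130.7668. B = V − Δ·S = -46.7903.
Self-financing check: at every node Δ·S+B equals the discounted successor values.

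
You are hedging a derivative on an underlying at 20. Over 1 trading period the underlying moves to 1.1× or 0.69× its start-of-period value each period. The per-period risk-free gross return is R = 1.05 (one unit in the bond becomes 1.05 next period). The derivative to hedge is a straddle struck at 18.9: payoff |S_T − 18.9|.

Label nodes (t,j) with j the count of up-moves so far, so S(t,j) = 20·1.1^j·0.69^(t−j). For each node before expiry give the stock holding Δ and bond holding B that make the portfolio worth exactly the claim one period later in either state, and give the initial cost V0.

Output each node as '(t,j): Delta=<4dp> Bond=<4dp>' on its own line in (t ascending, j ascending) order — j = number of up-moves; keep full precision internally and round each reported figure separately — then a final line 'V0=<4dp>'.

Risk-neutral probability p* = (R−d)/(u−d) = (1.05−0.69)/(1.1−0.69) = 0.8780.
Payoff layer (t=1): V(1,0)=5.1000, V(1,1)=3.1000
Node (0,0) S=20.0000: V=(p*·3.1000+(1−p*)·5.1000)/1.05=3.1847; Δ=(3.1000−5.1000)/(22.0000−13.8000)=-0.2439; B=V−Δ·S=8.0627
The time-0 hedge costs 3.1847, which is the no-arbitrage price.

(0,0): Delta=-0.2439 Bond=8.0627
V0=3.1847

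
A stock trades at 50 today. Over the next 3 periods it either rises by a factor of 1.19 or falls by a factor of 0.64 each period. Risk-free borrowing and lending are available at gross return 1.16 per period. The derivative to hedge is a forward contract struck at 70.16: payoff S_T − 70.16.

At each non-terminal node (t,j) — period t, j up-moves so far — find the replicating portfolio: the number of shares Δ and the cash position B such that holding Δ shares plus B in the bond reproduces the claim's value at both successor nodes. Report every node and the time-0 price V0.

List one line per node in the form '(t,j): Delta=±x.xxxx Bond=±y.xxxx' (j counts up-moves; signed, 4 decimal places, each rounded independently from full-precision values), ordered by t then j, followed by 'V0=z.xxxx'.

The replicating-portfolio and risk-neutral prices coincide; use p* = (1.16−0.64)/(1.19−0.64) = 0.9455 for the latter.
Terminal values V(3,·): V(3,0)=-57.0528, V(3,1)=-45.7888, V(3,2)=-24.8448, V(3,3)=14.0979
Node (2,0) S=20.4800: V=(p*·-45.7888+(1−p*)·-57.0528)/1.16=-40.0028; Δ=(-45.7888−-57.0528)/(24.3712−13.1072)=1.0000; B=V−Δ·S=-60.4828
Node (2,1) S=38.0800: V=(p*·-24.8448+(1−p*)·-45.7888)/1.16=-22.4028; Δ=(-24.8448−-45.7888)/(45.3152−24.3712)=1.0000; B=V−Δ·S=-60.4828
Node (2,2) S=70.8050: V=(p*·14.0979+(1−p*)·-24.8448)/1.16=10.3222; Δ=(14.0979−-24.8448)/(84.2579−45.3152)=1.0000; B=V−Δ·S=-60.4828
Node (1,0) S=32.0000: V=(p*·-22.4028+(1−p*)·-40.0028)/1.16=-20.1403; Δ=(-22.4028−-40.0028)/(38.0800−20.4800)=1.0000; B=V−Δ·S=-52.1403
Node (1,1) S=59.5000: V=(p*·10.3222+(1−p*)·-22.4028)/1.16=7.3597; Δ=(10.3222−-22.4028)/(70.8050−38.0800)=1.0000; B=V−Δ·S=-52.1403
Node (0,0) S=50.0000: V=(p*·7.3597+(1−p*)·-20.1403)/1.16=5.0515; Δ=(7.3597−-20.1403)/(59.5000−32.0000)=1.0000; B=V−Δ·S=-44.9485
Check: Δ(0,0)·S0 + B(0,0) = 5.0515 = V0.

(0,0): Delta=1.0000 Bond=-44.9485
(1,0): Delta=1.0000 Bond=-52.1403
(1,1): Delta=1.0000 Bond=-52.1403
(2,0): Delta=1.0000 Bond=-60.4828
(2,1): Delta=1.0000 Bond=-60.4828
(2,2): Delta=1.0000 Bond=-60.4828
V0=5.0515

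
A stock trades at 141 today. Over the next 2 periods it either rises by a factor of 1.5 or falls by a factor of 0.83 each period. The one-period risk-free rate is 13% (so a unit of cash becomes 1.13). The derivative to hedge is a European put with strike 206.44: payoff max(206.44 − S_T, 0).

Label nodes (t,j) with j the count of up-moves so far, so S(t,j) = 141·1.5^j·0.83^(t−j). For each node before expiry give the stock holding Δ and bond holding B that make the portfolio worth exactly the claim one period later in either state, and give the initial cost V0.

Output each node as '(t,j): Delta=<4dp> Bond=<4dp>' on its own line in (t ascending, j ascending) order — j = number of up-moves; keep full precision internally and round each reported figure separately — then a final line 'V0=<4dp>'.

(0,0): Delta=-0.5352 Bond=113.5366
(1,0): Delta=-1.0000 Bond=182.6903
(1,1): Delta=-0.2180 Bond=61.2105
V0=38.0714

The replicating-portfolio and risk-neutral prices coincide; use p* = (1.13−0.83)/(1.5−0.83) = 0.4478 for the latter.
At expiry t=2: V(2,0)=109.3051, V(2,1)=30.8950, V(2,2)=0.0000
Node (1,0) S=117.0300: V=(p*·30.8950+(1−p*)·109.3051)/1.13=65.6603; Δ=(30.8950−109.3051)/(175.5450−97.1349)=-1.0000; B=V−Δ·S=182.6903
Node (1,1) S=211.5000: V=(p*·0.0000+(1−p*)·30.8950)/1.13=15.0986; Δ=(0.0000−30.8950)/(317.2500−175.5450)=-0.2180; B=V−Δ·S=61.2105
Node (0,0) S=141.0000: V=(p*·15.0986+(1−p*)·65.6603)/1.13=38.0714; Δ=(15.0986−65.6603)/(211.5000−117.0300)=-0.5352; B=V−Δ·S=113.5366
Check: Δ(0,0)·S0 + B(0,0) = 38.0714 = V0.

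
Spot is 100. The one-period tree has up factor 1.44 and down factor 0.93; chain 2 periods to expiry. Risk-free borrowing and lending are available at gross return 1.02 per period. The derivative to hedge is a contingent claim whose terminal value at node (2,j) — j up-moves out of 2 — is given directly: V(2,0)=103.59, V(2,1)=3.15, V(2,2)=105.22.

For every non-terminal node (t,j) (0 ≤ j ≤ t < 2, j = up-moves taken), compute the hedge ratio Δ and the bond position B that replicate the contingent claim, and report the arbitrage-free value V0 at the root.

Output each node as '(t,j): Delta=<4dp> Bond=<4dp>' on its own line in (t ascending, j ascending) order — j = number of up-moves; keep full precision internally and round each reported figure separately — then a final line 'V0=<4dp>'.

Risk-neutral probability p* = (R−d)/(u−d) = (1.02−0.93)/(1.44−0.93) = 0.1765.
Payoff layer (t=2): V(2,0)=103.5900, V(2,1)=3.1500, V(2,2)=105.2200
(1,0): S=93.0000. Δ = (V_up−V_dn)/(S_up−S_dn) = (3.1500−103.5900)/(133.9200−86.4900) = -2.1176. V = [p*·3.1500 + (1−p*)·103.5900]/1.02 = 84.1817. B = V − Δ·S = 281.1228.
(1,1): S=144.0000. Δ = (V_up−V_dn)/(S_up−S_dn) = (105.2200−3.1500)/(207.3600−133.9200) = 1.3898. V = [p*·105.2200 + (1−p*)·3.1500]/1.02 = 20.7474. B = V − Δ·S = -179.3899.
(0,0): S=100.0000. Δ = (V_up−V_dn)/(S_up−S_dn) = (20.7474−84.1817)/(144.0000−93.0000) = -1.2438. V = [p*·20.7474 + (1−p*)·84.1817]/1.02 = 71.5563. B = V − Δ·S = 195.9371.
Root portfolio cost Δ·100+B reproduces V0=71.5563.

(0,0): Delta=-1.2438 Bond=195.9371
(1,0): Delta=-2.1176 Bond=281.1228
(1,1): Delta=1.3898 Bond=-179.3899
V0=71.5563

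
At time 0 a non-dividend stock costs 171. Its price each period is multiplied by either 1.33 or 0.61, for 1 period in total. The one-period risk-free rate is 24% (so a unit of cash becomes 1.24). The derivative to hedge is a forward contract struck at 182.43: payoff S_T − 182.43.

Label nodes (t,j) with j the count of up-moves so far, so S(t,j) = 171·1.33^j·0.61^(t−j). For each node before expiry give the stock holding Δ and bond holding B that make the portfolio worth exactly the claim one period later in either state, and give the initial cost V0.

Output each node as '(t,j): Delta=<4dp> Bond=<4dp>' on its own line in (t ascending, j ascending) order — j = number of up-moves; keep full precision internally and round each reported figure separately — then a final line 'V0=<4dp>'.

(0,0): Delta=1.0000 Bond=-147.1210
V0=23.8790

Since d<R<u, set p* = (R−d)/(u−d) = 0.8750; price each node as the discounted p*-expectation of its children.
At expiry t=1: V(1,0)=-78.1200, V(1,1)=45.0000
(0,0): S=171.0000. Δ = (V_up−V_dn)/(S_up−S_dn) = (45.0000−-78.1200)/(227.4300−104.3100) = 1.0000. V = [p*·45.0000 + (1−p*)·-78.1200]/1.24 = 23.8790. B = V − Δ·S = -147.1210.
Root portfolio cost Δ·171+B reproduces V0=23.8790.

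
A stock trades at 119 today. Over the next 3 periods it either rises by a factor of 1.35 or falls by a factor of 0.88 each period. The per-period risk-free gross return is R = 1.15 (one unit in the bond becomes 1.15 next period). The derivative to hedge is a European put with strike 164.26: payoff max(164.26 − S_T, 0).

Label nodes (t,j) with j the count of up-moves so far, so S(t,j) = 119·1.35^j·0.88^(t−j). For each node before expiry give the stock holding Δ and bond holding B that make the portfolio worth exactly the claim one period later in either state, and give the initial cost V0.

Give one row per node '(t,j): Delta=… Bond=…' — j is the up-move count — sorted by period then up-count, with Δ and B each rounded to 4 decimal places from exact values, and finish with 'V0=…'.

(0,0): Delta=-0.3694 Bond=56.3553
(1,0): Delta=-0.7301 Bond=102.5765
(1,1): Delta=-0.1953 Bond=36.8324
(2,0): Delta=-1.0000 Bond=142.8348
(2,1): Delta=-0.5998 Bond=99.5394
(2,2): Delta=0.0000 Bond=0.0000
V0=12.3909

Under the risk-neutral measure, an up-move has probability p* = (R−d)/(u−d) = 0.5745 and values discount at R = 1.15.
Payoff layer (t=3): V(3,0)=83.1648, V(3,1)=39.8526, V(3,2)=0.0000, V(3,3)=0.0000
  t=2,j=0: stock 92.1536 → up 124.4074 (V=39.8526), down 81.0952 (V=83.1648). Price 50.6812; hedge Δ=-1.0000, bond B=142.8348.
  t=2,j=1: stock 141.3720 → up 190.8522 (V=0.0000), down 124.4074 (V=39.8526). Price 14.7466; hedge Δ=-0.5998, bond B=99.5394.
  t=2,j=2: stock 216.8775 → up 292.7846 (V=0.0000), down 190.8522 (V=0.0000). Price 0.0000; hedge Δ=0.0000, bond B=0.0000.
  t=1,j=0: stock 104.7200 → up 141.3720 (V=14.7466), down 92.1536 (V=50.6812). Price 26.1199; hedge Δ=-0.7301, bond B=102.5765.
  t=1,j=1: stock 160.6500 → up 216.8775 (V=0.0000), down 141.3720 (V=14.7466). Price 5.4566; hedge Δ=-0.1953, bond B=36.8324.
  t=0,j=0: stock 119.0000 → up 160.6500 (V=5.4566), down 104.7200 (V=26.1199). Price 12.3909; hedge Δ=-0.3694, bond B=56.3553.
Check: Δ(0,0)·S0 + B(0,0) = 12.3909 = V0.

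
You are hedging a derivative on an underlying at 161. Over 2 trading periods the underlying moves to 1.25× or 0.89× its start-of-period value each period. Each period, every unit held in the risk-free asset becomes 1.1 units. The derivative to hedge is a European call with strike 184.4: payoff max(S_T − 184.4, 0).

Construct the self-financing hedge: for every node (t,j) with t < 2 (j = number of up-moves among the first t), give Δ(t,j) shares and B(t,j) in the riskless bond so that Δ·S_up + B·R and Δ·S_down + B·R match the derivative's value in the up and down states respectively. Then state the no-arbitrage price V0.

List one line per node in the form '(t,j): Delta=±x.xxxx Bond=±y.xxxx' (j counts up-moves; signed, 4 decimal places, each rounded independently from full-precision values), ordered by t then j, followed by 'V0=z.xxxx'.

Risk-neutral probability p* = (R−d)/(u−d) = (1.1−0.89)/(1.25−0.89) = 0.5833.
Terminal payoffs: V(2,0)=0.0000, V(2,1)=0.0000, V(2,2)=67.1625
  t=1,j=0: stock 143.2900 → up 179.1125 (V=0.0000), down 127.5281 (V=0.0000). Price 0.0000; hedge Δ=0.0000, bond B=0.0000.
  t=1,j=1: stock 201.2500 → up 251.5625 (V=67.1625), down 179.1125 (V=0.0000). Price 35.6165; hedge Δ=0.9270, bond B=-150.9460.
  t=0,j=0: stock 161.0000 → up 201.2500 (V=35.6165), down 143.2900 (V=0.0000). Price 18.8875; hedge Δ=0.6145, bond B=-80.0471.
Each (Δ,B) replicates both successor values, so the strategy is self-financing and V0 is arbitrage-free.

(0,0): Delta=0.6145 Bond=-80.0471
(1,0): Delta=0.0000 Bond=0.0000
(1,1): Delta=0.9270 Bond=-150.9460
V0=18.8875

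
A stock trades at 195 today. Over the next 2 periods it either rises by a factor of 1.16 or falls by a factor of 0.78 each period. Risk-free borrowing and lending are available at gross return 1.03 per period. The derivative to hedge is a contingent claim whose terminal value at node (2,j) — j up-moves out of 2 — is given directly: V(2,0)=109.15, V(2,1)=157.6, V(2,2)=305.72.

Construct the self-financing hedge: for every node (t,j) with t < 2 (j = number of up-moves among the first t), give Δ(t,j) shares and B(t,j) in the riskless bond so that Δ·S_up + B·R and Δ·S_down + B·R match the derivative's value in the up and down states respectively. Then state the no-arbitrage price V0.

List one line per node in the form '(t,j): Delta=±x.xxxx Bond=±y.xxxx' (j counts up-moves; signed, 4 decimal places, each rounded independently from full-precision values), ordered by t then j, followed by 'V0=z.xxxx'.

Under the risk-neutral measure, an up-move has probability p* = (R−d)/(u−d) = 0.6579 and values discount at R = 1.03.
Payoff layer (t=2): V(2,0)=109.1500, V(2,1)=157.6000, V(2,2)=305.7200
  t=1,j=0: stock 152.1000 → up 176.4360 (V=157.6000), down 118.6380 (V=109.1500). Price 136.9175; hedge Δ=0.8383, bond B=9.4175.
  t=1,j=1: stock 226.2000 → up 262.3920 (V=305.7200), down 176.4360 (V=157.6000). Price 247.6188; hedge Δ=1.7232, bond B=-142.1707.
  t=0,j=0: stock 195.0000 → up 226.2000 (V=247.6188), down 152.1000 (V=136.9175). Price 203.6382; hedge Δ=1.4939, bond B=-87.6811.
Check: Δ(0,0)·S0 + B(0,0) = 203.6382 = V0.

(0,0): Delta=1.4939 Bond=-87.6811
(1,0): Delta=0.8383 Bond=9.4175
(1,1): Delta=1.7232 Bond=-142.1707
V0=203.6382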